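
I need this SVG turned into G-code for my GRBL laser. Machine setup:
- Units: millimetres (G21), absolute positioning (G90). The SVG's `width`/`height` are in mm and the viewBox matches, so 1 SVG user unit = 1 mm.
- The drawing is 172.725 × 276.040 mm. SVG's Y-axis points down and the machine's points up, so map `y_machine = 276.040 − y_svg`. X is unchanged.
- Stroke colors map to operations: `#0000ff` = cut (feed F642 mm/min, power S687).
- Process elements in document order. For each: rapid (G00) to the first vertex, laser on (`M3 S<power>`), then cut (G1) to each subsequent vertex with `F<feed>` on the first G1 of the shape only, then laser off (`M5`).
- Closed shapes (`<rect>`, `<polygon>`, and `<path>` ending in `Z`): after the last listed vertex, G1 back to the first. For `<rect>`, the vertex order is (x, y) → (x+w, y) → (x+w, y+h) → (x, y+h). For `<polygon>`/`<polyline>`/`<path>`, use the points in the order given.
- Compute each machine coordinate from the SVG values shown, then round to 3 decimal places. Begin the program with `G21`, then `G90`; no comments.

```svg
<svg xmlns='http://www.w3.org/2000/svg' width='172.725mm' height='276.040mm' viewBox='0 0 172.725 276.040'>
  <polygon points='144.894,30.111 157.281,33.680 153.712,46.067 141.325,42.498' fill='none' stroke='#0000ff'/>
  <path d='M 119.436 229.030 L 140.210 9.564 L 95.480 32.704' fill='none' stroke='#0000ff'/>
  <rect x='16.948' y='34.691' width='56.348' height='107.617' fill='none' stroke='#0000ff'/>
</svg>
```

G21
G90
G00 X144.894 Y245.929
M3 S687
G1 X157.281 Y242.360 F642
G1 X153.712 Y229.973
G1 X141.325 Y233.542
G1 X144.894 Y245.929
M5
G00 X119.436 Y47.010
M3 S687
G1 X140.210 Y266.476 F642
G1 X95.480 Y243.336
M5
G00 X16.948 Y241.349
M3 S687
G1 X73.296 Y241.349 F642
G1 X73.296 Y133.732
G1 X16.948 Y133.732
G1 X16.948 Y241.349
M5

1 u = 1 mm; y_m = 276.040 − y.

[1] `<polygon>` regular polygon, #0000ff→cut S687 F642: (144.894,245.929) → (157.281,242.360) → (153.712,229.973) → (141.325,233.542) → (144.894,245.929) (closed)

[2] `<path>` open polyline, #0000ff→cut S687 F642: (119.436,47.010) → (140.210,266.476) → (95.480,243.336)

[3] `<rect>` rectangle, #0000ff→cut S687 F642: (16.948,241.349) → (73.296,241.349) → (73.296,133.732) → (16.948,133.732) → (16.948,241.349) (closed)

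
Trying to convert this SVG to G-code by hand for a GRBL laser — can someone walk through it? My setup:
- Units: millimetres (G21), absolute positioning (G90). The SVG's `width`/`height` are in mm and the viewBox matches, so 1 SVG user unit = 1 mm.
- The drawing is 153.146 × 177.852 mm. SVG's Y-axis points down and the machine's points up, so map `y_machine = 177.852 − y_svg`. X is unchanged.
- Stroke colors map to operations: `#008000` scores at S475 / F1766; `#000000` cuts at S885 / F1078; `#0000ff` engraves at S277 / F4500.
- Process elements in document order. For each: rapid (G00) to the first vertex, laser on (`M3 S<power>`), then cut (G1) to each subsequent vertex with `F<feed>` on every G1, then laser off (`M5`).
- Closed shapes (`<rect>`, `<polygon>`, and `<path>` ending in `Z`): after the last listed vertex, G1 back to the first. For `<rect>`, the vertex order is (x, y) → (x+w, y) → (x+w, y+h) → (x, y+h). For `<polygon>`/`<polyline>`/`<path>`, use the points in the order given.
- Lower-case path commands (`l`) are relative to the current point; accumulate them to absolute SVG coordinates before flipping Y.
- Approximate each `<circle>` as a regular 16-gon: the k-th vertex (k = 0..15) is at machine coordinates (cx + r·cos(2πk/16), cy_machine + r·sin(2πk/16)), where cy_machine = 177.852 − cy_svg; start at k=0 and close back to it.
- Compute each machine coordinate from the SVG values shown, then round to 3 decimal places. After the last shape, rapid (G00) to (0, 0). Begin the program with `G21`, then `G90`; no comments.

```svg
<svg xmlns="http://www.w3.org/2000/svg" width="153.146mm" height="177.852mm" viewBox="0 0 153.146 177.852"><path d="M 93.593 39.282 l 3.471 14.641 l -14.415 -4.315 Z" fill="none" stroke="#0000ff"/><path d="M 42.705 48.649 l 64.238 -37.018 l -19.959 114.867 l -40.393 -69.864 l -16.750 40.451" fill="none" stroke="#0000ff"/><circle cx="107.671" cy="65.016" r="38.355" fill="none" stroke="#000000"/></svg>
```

Since the viewBox matches the mm dimensions, user units are millimetres directly. The only transform is the Y-flip y_m = 177.852 − y_svg.

Shape 1 is a regular polygon drawn with `<path>`. Its stroke #0000ff means engrave at S277, F4500. After flipping Y the toolpath is (93.593,138.570) → (97.064,123.929) → (82.649,128.244) → (93.593,138.570), returning to the start.

Shape 2 is a open polyline drawn with `<path>`. Its stroke #0000ff means engrave at S277, F4500. After flipping Y the toolpath is (42.705,129.203) → (106.943,166.221) → (86.984,51.354) → (46.591,121.218) → (29.841,80.767).

Shape 3 is a circle drawn with `<circle>`. Its stroke #000000 means cut at S885, F1078. After flipping Y the toolpath is (146.026,112.836) → (143.106,127.514) → (134.792,139.957) → (122.349,148.271) → (107.671,151.191) → (92.993,148.271) → (80.550,139.957) → (72.236,127.514) → (69.316,112.836) → (72.236,98.158) → (80.550,85.715) → (92.993,77.401) → (107.671,74.481) → (122.349,77.401) → (134.792,85.715) → (143.106,98.158) → (146.026,112.836), returning to the start.

G21
G90
G00 X93.593 Y138.570
M3 S277
G1 X97.064 Y123.929 F4500
G1 X82.649 Y128.244 F4500
G1 X93.593 Y138.570 F4500
M5
G00 X42.705 Y129.203
M3 S277
G1 X106.943 Y166.221 F4500
G1 X86.984 Y51.354 F4500
G1 X46.591 Y121.218 F4500
G1 X29.841 Y80.767 F4500
M5
G00 X146.026 Y112.836
M3 S885
G1 X143.106 Y127.514 F1078
G1 X134.792 Y139.957 F1078
G1 X122.349 Y148.271 F1078
G1 X107.671 Y151.191 F1078
G1 X92.993 Y148.271 F1078
G1 X80.550 Y139.957 F1078
G1 X72.236 Y127.514 F1078
G1 X69.316 Y112.836 F1078
G1 X72.236 Y98.158 F1078
G1 X80.550 Y85.715 F1078
G1 X92.993 Y77.401 F1078
G1 X107.671 Y74.481 F1078
G1 X122.349 Y77.401 F1078
G1 X134.792 Y85.715 F1078
G1 X143.106 Y98.158 F1078
G1 X146.026 Y112.836 F1078
M5
G00 X0.000 Y0.000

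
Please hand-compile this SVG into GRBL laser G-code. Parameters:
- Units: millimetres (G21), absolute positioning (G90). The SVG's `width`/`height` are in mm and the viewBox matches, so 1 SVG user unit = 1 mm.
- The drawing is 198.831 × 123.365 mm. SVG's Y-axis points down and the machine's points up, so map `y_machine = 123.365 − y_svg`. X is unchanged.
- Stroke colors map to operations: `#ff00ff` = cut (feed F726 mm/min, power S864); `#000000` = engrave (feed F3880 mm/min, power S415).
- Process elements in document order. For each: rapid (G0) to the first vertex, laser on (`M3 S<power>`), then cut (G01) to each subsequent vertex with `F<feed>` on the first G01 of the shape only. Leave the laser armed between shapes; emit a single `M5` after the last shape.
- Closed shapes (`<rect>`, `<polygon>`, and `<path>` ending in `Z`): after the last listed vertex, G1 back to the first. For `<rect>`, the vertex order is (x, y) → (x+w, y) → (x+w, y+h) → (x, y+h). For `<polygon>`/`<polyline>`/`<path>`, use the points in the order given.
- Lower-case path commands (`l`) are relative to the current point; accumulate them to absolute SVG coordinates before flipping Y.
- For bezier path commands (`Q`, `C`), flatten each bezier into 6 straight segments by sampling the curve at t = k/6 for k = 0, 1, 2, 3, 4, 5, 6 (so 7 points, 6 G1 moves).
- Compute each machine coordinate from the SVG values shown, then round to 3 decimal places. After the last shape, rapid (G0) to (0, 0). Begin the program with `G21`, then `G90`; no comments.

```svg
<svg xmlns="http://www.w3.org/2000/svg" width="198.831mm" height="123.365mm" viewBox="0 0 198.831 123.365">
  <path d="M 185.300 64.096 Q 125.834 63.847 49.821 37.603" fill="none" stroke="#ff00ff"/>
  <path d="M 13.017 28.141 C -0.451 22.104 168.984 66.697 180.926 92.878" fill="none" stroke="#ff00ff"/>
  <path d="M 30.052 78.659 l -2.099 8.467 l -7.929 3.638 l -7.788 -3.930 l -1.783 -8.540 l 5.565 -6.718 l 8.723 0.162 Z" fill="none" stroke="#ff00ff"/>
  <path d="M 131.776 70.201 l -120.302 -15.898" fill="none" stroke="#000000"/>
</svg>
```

G21
G90
G0 X185.300 Y59.269
M3 S864
G01 X165.018 Y60.074 F726
G01 X143.817 Y62.323
G01 X121.697 Y66.017
G01 X98.658 Y71.154
G01 X74.699 Y77.736
G01 X49.821 Y85.762
G0 X13.017 Y95.224
M3 S864
G01 X19.949 Y94.343 F726
G01 X47.909 Y86.941
G01 X87.443 Y74.937
G01 X129.094 Y60.248
G01 X163.406 Y44.792
G01 X180.926 Y30.487
G0 X30.052 Y44.706
M3 S864
G01 X27.953 Y36.239 F726
G01 X20.024 Y32.601
G01 X12.236 Y36.531
G01 X10.453 Y45.071
G01 X16.018 Y51.789
G01 X24.741 Y51.627
G01 X30.052 Y44.706
G0 X131.776 Y53.164
M3 S415
G01 X11.474 Y69.062 F3880
M5
G0 X0.000 Y0.000

1 u = 1 mm; y_m = 123.365 − y.

[1] `<path>` quadratic bezier, #ff00ff→cut S864 F726: (185.300,59.269) → (165.018,60.074) → (143.817,62.323) → (121.697,66.017) → (98.658,71.154) → (74.699,77.736) → (49.821,85.762)

[2] `<path>` cubic bezier, #ff00ff→cut S864 F726: (13.017,95.224) → (19.949,94.343) → (47.909,86.941) → (87.443,74.937) → (129.094,60.248) → (163.406,44.792) → (180.926,30.487)

[3] `<path>` regular polygon, #ff00ff→cut S864 F726: (30.052,44.706) → (27.953,36.239) → (20.024,32.601) → (12.236,36.531) → (10.453,45.071) → (16.018,51.789) → (24.741,51.627) → (30.052,44.706) (closed)

[4] `<path>` line segment, #000000→engrave S415 F3880: (131.776,53.164) → (11.474,69.062)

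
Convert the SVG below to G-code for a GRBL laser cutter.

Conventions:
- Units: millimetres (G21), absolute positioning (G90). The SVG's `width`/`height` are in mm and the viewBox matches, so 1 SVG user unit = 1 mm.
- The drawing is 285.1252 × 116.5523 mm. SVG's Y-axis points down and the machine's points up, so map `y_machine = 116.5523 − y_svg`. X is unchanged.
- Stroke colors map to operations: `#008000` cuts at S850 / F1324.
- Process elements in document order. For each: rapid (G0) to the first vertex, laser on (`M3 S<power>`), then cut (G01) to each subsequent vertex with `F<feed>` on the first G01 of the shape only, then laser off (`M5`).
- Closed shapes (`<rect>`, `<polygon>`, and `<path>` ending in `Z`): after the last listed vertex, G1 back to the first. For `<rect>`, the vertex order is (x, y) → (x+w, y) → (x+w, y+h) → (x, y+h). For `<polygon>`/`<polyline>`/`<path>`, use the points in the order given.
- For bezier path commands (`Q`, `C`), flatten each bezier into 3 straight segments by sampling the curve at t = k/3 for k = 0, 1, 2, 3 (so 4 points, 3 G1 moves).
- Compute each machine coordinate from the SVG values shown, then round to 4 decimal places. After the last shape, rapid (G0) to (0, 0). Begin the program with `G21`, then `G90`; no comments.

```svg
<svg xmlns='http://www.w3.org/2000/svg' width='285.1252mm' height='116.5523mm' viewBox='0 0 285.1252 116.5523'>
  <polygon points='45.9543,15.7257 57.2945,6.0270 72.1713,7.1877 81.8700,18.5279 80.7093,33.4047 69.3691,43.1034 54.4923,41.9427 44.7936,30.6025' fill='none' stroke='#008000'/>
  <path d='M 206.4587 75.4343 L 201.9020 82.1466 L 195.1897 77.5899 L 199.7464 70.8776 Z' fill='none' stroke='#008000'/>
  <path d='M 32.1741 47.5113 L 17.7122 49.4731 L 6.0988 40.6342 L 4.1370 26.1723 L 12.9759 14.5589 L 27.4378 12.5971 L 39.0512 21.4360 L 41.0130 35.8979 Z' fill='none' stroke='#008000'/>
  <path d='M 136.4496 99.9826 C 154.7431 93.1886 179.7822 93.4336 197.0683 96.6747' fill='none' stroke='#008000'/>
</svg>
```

G21
G90
G0 X45.9543 Y100.8266
M3 S850
G01 X57.2945 Y110.5253 F1324
G01 X72.1713 Y109.3646
G01 X81.8700 Y98.0244
G01 X80.7093 Y83.1476
G01 X69.3691 Y73.4489
G01 X54.4923 Y74.6096
G01 X44.7936 Y85.9498
G01 X45.9543 Y100.8266
M5
G0 X206.4587 Y41.1180
M3 S850
G01 X201.9020 Y34.4057 F1324
G01 X195.1897 Y38.9624
G01 X199.7464 Y45.6747
G01 X206.4587 Y41.1180
M5
G0 X32.1741 Y69.0410
M3 S850
G01 X17.7122 Y67.0792 F1324
G01 X6.0988 Y75.9181
G01 X4.1370 Y90.3800
G01 X12.9759 Y101.9934
G01 X27.4378 Y103.9552
G01 X39.0512 Y95.1163
G01 X41.0130 Y80.6544
G01 X32.1741 Y69.0410
M5
G0 X136.4496 Y16.5697
M3 S850
G01 X156.4546 Y21.1671 F1324
G01 X177.7349 Y21.9703
G01 X197.0683 Y19.8776
M5
G0 X0.0000 Y0.0000

1 u = 1 mm; y_m = 116.5523 − y.

[1] `<polygon>` regular polygon, #008000→cut S850 F1324: (45.9543,100.8266) → (57.2945,110.5253) → (72.1713,109.3646) → (81.8700,98.0244) → (80.7093,83.1476) → (69.3691,73.4489) → (54.4923,74.6096) → (44.7936,85.9498) → (45.9543,100.8266) (closed)

[2] `<path>` regular polygon, #008000→cut S850 F1324: (206.4587,41.1180) → (201.9020,34.4057) → (195.1897,38.9624) → (199.7464,45.6747) → (206.4587,41.1180) (closed)

[3] `<path>` regular polygon, #008000→cut S850 F1324: (32.1741,69.0410) → (17.7122,67.0792) → (6.0988,75.9181) → (4.1370,90.3800) → (12.9759,101.9934) → (27.4378,103.9552) → (39.0512,95.1163) → (41.0130,80.6544) → (32.1741,69.0410) (closed)

[4] `<path>` cubic bezier, #008000→cut S850 F1324: (136.4496,16.5697) → (156.4546,21.1671) → (177.7349,21.9703) → (197.0683,19.8776)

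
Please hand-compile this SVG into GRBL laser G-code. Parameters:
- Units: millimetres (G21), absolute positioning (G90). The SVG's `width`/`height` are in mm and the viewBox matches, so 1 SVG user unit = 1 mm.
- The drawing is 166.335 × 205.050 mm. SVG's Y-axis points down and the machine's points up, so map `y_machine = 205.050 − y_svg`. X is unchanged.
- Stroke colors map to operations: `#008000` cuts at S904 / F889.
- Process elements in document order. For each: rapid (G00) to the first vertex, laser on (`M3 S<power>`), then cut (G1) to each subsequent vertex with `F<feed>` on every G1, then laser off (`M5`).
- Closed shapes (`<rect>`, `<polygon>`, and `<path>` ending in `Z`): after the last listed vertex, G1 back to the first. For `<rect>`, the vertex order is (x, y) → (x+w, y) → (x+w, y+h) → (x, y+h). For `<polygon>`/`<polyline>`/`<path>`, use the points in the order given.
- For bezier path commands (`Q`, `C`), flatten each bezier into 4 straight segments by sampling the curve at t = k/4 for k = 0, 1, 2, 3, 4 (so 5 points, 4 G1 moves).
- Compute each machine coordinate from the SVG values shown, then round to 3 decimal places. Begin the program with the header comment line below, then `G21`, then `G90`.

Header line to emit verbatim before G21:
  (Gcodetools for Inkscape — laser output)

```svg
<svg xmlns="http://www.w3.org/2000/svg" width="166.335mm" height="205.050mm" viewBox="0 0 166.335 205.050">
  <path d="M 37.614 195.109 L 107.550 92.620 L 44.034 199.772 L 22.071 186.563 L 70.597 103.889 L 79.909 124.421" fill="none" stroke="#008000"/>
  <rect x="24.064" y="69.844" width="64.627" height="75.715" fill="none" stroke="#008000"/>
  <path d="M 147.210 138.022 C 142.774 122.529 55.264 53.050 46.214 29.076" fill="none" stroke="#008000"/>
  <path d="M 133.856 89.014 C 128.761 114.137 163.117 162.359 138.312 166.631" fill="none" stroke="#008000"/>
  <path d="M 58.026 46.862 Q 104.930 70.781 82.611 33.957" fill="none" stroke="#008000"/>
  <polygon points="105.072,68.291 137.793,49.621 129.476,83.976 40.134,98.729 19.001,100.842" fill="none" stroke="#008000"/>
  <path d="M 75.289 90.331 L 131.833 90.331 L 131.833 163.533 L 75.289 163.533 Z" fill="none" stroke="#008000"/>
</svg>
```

1 u = 1 mm; y_m = 205.050 − y.

[1] `<path>` open polyline, #008000→cut S904 F889: (37.614,9.941) → (107.550,112.430) → (44.034,5.278) → (22.071,18.487) → (70.597,101.161) → (79.909,80.629)

[2] `<rect>` rectangle, #008000→cut S904 F889: (24.064,135.206) → (88.691,135.206) → (88.691,59.491) → (24.064,59.491) → (24.064,135.206) (closed)

[3] `<path>` cubic bezier, #008000→cut S904 F889: (147.210,67.028) → (130.831,87.216) → (98.442,118.321) → (65.189,151.016) → (46.214,175.974)

[4] `<path>` cubic bezier, #008000→cut S904 F889: (133.856,116.036) → (135.891,93.910) → (143.475,69.408) → (147.364,48.816) → (138.312,38.419)

[5] `<path>` quadratic bezier, #008000→cut S904 F889: (58.026,158.188) → (77.152,150.025) → (87.624,149.455) → (89.444,156.477) → (82.611,171.093)

[6] `<polygon>` closed polygon, #008000→cut S904 F889: (105.072,136.759) → (137.793,155.429) → (129.476,121.074) → (40.134,106.321) → (19.001,104.208) → (105.072,136.759) (closed)

[7] `<path>` rectangle, #008000→cut S904 F889: (75.289,114.719) → (131.833,114.719) → (131.833,41.517) → (75.289,41.517) → (75.289,114.719) (closed)

(Gcodetools for Inkscape — laser output)
G21
G90
G00 X37.614 Y9.941
M3 S904
G1 X107.550 Y112.430 F889
G1 X44.034 Y5.278 F889
G1 X22.071 Y18.487 F889
G1 X70.597 Y101.161 F889
G1 X79.909 Y80.629 F889
M5
G00 X24.064 Y135.206
M3 S904
G1 X88.691 Y135.206 F889
G1 X88.691 Y59.491 F889
G1 X24.064 Y59.491 F889
G1 X24.064 Y135.206 F889
M5
G00 X147.210 Y67.028
M3 S904
G1 X130.831 Y87.216 F889
G1 X98.442 Y118.321 F889
G1 X65.189 Y151.016 F889
G1 X46.214 Y175.974 F889
M5
G00 X133.856 Y116.036
M3 S904
G1 X135.891 Y93.910 F889
G1 X143.475 Y69.408 F889
G1 X147.364 Y48.816 F889
G1 X138.312 Y38.419 F889
M5
G00 X58.026 Y158.188
M3 S904
G1 X77.152 Y150.025 F889
G1 X87.624 Y149.455 F889
G1 X89.444 Y156.477 F889
G1 X82.611 Y171.093 F889
M5
G00 X105.072 Y136.759
M3 S904
G1 X137.793 Y155.429 F889
G1 X129.476 Y121.074 F889
G1 X40.134 Y106.321 F889
G1 X19.001 Y104.208 F889
G1 X105.072 Y136.759 F889
M5
G00 X75.289 Y114.719
M3 S904
G1 X131.833 Y114.719 F889
G1 X131.833 Y41.517 F889
G1 X75.289 Y41.517 F889
G1 X75.289 Y114.719 F889
M5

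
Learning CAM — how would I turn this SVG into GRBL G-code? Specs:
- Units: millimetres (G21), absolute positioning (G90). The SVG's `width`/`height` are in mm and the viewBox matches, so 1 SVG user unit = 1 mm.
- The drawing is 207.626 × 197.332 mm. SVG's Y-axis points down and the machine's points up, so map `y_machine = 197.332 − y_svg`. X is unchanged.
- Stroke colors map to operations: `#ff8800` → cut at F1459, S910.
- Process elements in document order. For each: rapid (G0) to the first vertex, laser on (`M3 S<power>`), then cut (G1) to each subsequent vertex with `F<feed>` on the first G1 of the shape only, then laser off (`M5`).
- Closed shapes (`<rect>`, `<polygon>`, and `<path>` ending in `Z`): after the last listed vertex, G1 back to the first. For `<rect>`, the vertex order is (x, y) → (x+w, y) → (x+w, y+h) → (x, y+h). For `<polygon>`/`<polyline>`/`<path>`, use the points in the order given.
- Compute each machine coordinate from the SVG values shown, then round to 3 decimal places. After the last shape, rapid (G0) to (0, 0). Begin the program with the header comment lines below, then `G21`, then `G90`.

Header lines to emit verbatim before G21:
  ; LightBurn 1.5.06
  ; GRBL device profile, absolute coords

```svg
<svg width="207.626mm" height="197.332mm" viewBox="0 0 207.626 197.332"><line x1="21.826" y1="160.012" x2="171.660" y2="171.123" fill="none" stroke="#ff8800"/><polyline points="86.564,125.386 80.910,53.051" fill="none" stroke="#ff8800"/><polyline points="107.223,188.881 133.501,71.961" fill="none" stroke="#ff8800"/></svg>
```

Since the viewBox matches the mm dimensions, user units are millimetres directly. The only transform is the Y-flip y_m = 197.332 − y_svg.

Shape 1 is a line segment drawn with `<line>`. Its stroke #ff8800 means cut at S910, F1459. After flipping Y the toolpath is (21.826,37.320) → (171.660,26.209).

Shape 2 is a line segment drawn with `<polyline>`. Its stroke #ff8800 means cut at S910, F1459. After flipping Y the toolpath is (86.564,71.946) → (80.910,144.281).

Shape 3 is a line segment drawn with `<polyline>`. Its stroke #ff8800 means cut at S910, F1459. After flipping Y the toolpath is (107.223,8.451) → (133.501,125.371).

; LightBurn 1.5.06
; GRBL device profile, absolute coords
G21
G90
G0 X21.826 Y37.320
M3 S910
G1 X171.660 Y26.209 F1459
M5
G0 X86.564 Y71.946
M3 S910
G1 X80.910 Y144.281 F1459
M5
G0 X107.223 Y8.451
M3 S910
G1 X133.501 Y125.371 F1459
M5
G0 X0.000 Y0.000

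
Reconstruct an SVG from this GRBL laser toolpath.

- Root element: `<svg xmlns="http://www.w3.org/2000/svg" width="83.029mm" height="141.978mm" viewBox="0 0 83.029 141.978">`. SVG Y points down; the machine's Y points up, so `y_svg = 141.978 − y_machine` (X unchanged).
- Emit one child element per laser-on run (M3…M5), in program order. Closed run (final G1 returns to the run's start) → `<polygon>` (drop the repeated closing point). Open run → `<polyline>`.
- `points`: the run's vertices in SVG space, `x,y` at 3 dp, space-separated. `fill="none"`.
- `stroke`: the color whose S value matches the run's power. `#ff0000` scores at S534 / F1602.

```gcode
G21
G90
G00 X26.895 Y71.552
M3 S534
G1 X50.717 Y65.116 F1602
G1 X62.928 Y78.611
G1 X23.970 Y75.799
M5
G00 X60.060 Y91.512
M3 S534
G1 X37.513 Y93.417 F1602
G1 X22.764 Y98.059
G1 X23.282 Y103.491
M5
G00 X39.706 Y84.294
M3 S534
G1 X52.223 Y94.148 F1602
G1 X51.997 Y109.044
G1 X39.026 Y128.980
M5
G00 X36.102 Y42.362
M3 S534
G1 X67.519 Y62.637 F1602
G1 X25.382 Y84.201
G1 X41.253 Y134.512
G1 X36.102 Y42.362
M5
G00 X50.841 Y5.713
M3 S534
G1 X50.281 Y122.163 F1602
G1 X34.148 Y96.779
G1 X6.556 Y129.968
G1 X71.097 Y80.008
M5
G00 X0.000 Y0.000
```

Machine Y-up, SVG Y-down with viewBox height 141.978, so y_svg = 141.978 − y_machine; X carries over. Every run uses S534, so all elements get stroke `#ff0000` (score).

Run 1: The run is open, so emit a `<polyline>` with points (Y-flipped): 26.895,70.426 50.717,76.862 62.928,63.367 23.970,66.179.

Run 2: The run is open, so emit a `<polyline>` with points (Y-flipped): 60.060,50.466 37.513,48.561 22.764,43.919 23.282,38.487.

Run 3: The run is open, so emit a `<polyline>` with points (Y-flipped): 39.706,57.684 52.223,47.830 51.997,32.934 39.026,12.998.

Run 4: The run returns to its start, so emit a `<polygon>` with points (Y-flipped): 36.102,99.616 67.519,79.341 25.382,57.777 41.253,7.466.

Run 5: The run is open, so emit a `<polyline>` with points (Y-flipped): 50.841,136.265 50.281,19.815 34.148,45.199 6.556,12.010 71.097,61.970.

<svg xmlns="http://www.w3.org/2000/svg" width="83.029mm" height="141.978mm" viewBox="0 0 83.029 141.978">
  <polyline points="26.895,70.426 50.717,76.862 62.928,63.367 23.970,66.179" fill="none" stroke="#ff0000"/>
  <polyline points="60.060,50.466 37.513,48.561 22.764,43.919 23.282,38.487" fill="none" stroke="#ff0000"/>
  <polyline points="39.706,57.684 52.223,47.830 51.997,32.934 39.026,12.998" fill="none" stroke="#ff0000"/>
  <polygon points="36.102,99.616 67.519,79.341 25.382,57.777 41.253,7.466" fill="none" stroke="#ff0000"/>
  <polyline points="50.841,136.265 50.281,19.815 34.148,45.199 6.556,12.010 71.097,61.970" fill="none" stroke="#ff0000"/>
</svg>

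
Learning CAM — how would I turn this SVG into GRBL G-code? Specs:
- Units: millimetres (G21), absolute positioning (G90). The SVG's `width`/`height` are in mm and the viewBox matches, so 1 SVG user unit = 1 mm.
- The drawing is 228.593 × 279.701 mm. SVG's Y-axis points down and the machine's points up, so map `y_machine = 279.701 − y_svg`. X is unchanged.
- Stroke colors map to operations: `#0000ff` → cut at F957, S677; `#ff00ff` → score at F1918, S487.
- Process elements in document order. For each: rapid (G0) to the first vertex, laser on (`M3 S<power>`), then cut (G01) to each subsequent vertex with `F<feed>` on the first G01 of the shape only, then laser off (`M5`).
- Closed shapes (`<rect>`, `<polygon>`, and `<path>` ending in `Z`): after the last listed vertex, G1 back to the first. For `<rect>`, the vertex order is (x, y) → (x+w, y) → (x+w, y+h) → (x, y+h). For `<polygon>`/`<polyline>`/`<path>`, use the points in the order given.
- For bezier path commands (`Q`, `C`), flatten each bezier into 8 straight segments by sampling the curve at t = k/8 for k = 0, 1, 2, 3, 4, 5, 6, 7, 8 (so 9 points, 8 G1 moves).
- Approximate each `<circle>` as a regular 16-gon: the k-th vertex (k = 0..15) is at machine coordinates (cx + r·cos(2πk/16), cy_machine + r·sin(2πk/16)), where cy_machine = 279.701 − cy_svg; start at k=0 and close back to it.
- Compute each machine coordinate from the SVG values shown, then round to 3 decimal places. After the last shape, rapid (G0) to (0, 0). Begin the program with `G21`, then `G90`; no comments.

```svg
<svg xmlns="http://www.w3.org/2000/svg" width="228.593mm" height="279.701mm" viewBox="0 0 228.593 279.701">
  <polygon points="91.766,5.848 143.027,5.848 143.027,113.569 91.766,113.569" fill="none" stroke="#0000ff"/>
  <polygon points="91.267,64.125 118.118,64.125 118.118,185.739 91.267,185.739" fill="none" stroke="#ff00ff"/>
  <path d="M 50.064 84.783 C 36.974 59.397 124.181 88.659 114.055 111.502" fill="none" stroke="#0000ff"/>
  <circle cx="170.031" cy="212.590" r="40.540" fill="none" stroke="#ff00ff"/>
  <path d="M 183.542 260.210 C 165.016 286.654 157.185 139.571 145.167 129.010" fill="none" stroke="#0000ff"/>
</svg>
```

G21
G90
G0 X91.766 Y273.853
M3 S677
G01 X143.027 Y273.853 F957
G01 X143.027 Y166.132
G01 X91.766 Y166.132
G01 X91.766 Y273.853
M5
G0 X91.267 Y215.576
M3 S487
G01 X118.118 Y215.576 F1918
G01 X118.118 Y93.962
G01 X91.267 Y93.962
G01 X91.267 Y215.576
M5
G0 X50.064 Y194.918
M3 S677
G01 X49.471 Y201.995 F957
G01 X55.964 Y204.665
G01 X67.229 Y203.643
G01 X80.948 Y199.644
G01 X94.806 Y193.385
G01 X106.488 Y185.581
G01 X113.676 Y176.947
G01 X114.055 Y168.199
M5
G0 X210.571 Y67.111
M3 S487
G01 X207.485 Y82.625 F1918
G01 X198.697 Y95.777
G01 X185.545 Y104.565
G01 X170.031 Y107.651
G01 X154.517 Y104.565
G01 X141.365 Y95.777
G01 X132.577 Y82.625
G01 X129.491 Y67.111
G01 X132.577 Y51.597
G01 X141.365 Y38.445
G01 X154.517 Y29.657
G01 X170.031 Y26.571
G01 X185.545 Y29.657
G01 X198.697 Y38.445
G01 X207.485 Y51.597
G01 X210.571 Y67.111
M5
G0 X183.542 Y19.491
M3 S677
G01 X177.067 Y17.103 F957
G01 X171.420 Y27.350
G01 X166.427 Y46.598
G01 X161.914 Y71.214
G01 X157.706 Y97.565
G01 X153.628 Y122.017
G01 X149.507 Y140.937
G01 X145.167 Y150.691
M5
G0 X0.000 Y0.000

Since the viewBox matches the mm dimensions, user units are millimetres directly. The only transform is the Y-flip y_m = 279.701 − y_svg.

Shape 1 is a rectangle drawn with `<polygon>`. Its stroke #0000ff means cut at S677, F957. After flipping Y the toolpath is (91.766,273.853) → (143.027,273.853) → (143.027,166.132) → (91.766,166.132) → (91.766,273.853), returning to the start.

Shape 2 is a rectangle drawn with `<polygon>`. Its stroke #ff00ff means score at S487, F1918. After flipping Y the toolpath is (91.267,215.576) → (118.118,215.576) → (118.118,93.962) → (91.267,93.962) → (91.267,215.576), returning to the start.

Shape 3 is a cubic bezier drawn with `<path>`. Its stroke #0000ff means cut at S677, F957. After flipping Y the toolpath is (50.064,194.918) → (49.471,201.995) → (55.964,204.665) → (67.229,203.643) → (80.948,199.644) → (94.806,193.385) → (106.488,185.581) → (113.676,176.947) → (114.055,168.199).

Shape 4 is a circle drawn with `<circle>`. Its stroke #ff00ff means score at S487, F1918. After flipping Y the toolpath is (210.571,67.111) → (207.485,82.625) → (198.697,95.777) → (185.545,104.565) → (170.031,107.651) → (154.517,104.565) → (141.365,95.777) → (132.577,82.625) → (129.491,67.111) → (132.577,51.597) → (141.365,38.445) → (154.517,29.657) → (170.031,26.571) → (185.545,29.657) → (198.697,38.445) → (207.485,51.597) → (210.571,67.111), returning to the start.

Shape 5 is a cubic bezier drawn with `<path>`. Its stroke #0000ff means cut at S677, F957. After flipping Y the toolpath is (183.542,19.491) → (177.067,17.103) → (171.420,27.350) → (166.427,46.598) → (161.914,71.214) → (157.706,97.565) → (153.628,122.017) → (149.507,140.937) → (145.167,150.691).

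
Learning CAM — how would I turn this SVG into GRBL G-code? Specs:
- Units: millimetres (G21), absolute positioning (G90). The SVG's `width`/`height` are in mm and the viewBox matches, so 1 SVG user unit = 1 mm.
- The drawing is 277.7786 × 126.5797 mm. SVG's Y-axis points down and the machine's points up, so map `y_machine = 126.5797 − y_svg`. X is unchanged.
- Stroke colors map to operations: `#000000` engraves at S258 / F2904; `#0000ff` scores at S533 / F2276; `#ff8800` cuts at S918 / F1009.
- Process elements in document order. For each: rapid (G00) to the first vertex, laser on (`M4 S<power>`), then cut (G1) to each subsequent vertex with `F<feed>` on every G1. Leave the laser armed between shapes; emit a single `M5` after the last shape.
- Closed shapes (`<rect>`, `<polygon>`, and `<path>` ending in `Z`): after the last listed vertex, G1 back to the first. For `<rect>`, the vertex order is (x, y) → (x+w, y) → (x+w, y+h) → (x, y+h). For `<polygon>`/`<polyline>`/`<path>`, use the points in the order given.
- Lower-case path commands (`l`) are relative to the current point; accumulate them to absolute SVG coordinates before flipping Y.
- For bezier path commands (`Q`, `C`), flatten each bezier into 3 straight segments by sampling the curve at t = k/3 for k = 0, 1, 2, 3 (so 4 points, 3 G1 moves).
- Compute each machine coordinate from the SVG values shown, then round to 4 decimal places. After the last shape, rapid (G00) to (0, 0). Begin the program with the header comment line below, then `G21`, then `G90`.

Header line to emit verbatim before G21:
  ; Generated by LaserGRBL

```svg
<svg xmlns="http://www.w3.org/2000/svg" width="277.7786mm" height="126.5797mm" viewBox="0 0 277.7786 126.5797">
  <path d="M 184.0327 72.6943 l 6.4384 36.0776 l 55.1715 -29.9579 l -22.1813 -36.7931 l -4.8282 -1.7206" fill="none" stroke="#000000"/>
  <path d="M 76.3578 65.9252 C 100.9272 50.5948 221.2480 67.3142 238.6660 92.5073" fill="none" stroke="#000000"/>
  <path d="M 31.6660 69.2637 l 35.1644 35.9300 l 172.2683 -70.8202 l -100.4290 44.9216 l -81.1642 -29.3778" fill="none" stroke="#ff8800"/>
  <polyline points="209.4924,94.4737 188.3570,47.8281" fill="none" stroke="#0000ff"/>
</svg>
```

; Generated by LaserGRBL
G21
G90
G00 X184.0327 Y53.8854
M4 S258
G1 X190.4711 Y17.8078 F2904
G1 X245.6426 Y47.7657 F2904
G1 X223.4613 Y84.5588 F2904
G1 X218.6331 Y86.2794 F2904
G00 X76.3578 Y60.6545
M4 S258
G1 X125.4868 Y66.1748 F2904
G1 X194.3046 Y55.5677 F2904
G1 X238.6660 Y34.0724 F2904
G00 X31.6660 Y57.3160
M4 S918
G1 X66.8304 Y21.3860 F1009
G1 X239.0987 Y92.2062 F1009
G1 X138.6697 Y47.2846 F1009
G1 X57.5055 Y76.6624 F1009
G00 X209.4924 Y32.1060
M4 S533
G1 X188.3570 Y78.7516 F2276
M5
G00 X0.0000 Y0.0000

Since the viewBox matches the mm dimensions, user units are millimetres directly. The only transform is the Y-flip y_m = 126.5797 − y_svg.

Shape 1 is a open polyline drawn with `<path>`. Its stroke #000000 means engrave at S258, F2904. After flipping Y the toolpath is (184.0327,53.8854) → (190.4711,17.8078) → (245.6426,47.7657) → (223.4613,84.5588) → (218.6331,86.2794).

Shape 2 is a cubic bezier drawn with `<path>`. Its stroke #000000 means engrave at S258, F2904. After flipping Y the toolpath is (76.3578,60.6545) → (125.4868,66.1748) → (194.3046,55.5677) → (238.6660,34.0724).

Shape 3 is a open polyline drawn with `<path>`. Its stroke #ff8800 means cut at S918, F1009. After flipping Y the toolpath is (31.6660,57.3160) → (66.8304,21.3860) → (239.0987,92.2062) → (138.6697,47.2846) → (57.5055,76.6624).

Shape 4 is a line segment drawn with `<polyline>`. Its stroke #0000ff means score at S533, F2276. After flipping Y the toolpath is (209.4924,32.1060) → (188.3570,78.7516).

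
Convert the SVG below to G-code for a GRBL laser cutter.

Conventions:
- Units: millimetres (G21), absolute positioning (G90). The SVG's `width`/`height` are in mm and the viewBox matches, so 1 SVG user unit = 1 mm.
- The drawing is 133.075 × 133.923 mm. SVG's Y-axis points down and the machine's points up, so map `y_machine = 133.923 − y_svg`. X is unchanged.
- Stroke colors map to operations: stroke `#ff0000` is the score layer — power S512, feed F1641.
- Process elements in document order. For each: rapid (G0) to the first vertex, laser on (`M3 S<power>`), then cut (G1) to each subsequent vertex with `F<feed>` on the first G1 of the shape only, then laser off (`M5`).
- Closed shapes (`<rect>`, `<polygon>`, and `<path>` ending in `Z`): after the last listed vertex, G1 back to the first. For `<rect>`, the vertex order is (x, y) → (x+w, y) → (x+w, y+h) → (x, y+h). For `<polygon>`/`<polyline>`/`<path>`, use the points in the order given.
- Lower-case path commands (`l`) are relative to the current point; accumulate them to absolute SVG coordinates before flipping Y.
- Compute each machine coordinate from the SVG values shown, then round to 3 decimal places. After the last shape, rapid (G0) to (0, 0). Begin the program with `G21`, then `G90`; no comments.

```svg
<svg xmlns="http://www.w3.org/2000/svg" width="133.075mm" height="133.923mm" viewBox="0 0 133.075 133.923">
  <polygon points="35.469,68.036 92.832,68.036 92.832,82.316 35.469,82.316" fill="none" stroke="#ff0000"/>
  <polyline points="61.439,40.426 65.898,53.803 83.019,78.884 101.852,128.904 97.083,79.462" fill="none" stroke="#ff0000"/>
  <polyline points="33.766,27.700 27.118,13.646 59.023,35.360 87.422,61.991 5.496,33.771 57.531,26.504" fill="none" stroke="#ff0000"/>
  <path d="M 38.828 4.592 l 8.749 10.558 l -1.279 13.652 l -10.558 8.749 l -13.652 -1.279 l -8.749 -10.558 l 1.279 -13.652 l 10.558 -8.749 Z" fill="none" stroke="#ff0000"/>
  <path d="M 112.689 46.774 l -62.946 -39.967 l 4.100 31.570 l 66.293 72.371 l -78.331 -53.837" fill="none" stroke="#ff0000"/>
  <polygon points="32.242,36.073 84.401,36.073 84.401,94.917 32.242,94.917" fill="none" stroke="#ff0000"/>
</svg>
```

viewBox `0 0 133.075 133.923` with mm width/height → 1 unit = 1 mm. Flip: y_m = 133.923 − y_svg.

**Shape 1** — `<polygon>` rectangle, stroke `#ff0000` → score (S512, F1641). Machine vertices: (35.469,65.887) → (92.832,65.887) → (92.832,51.607) → (35.469,51.607) → (35.469,65.887). Closed: final G1 returns to the first vertex.

**Shape 2** — `<polyline>` open polyline, stroke `#ff0000` → score (S512, F1641). Machine vertices: (61.439,93.497) → (65.898,80.120) → (83.019,55.039) → (101.852,5.019) → (97.083,54.461). Open path.

**Shape 3** — `<polyline>` open polyline, stroke `#ff0000` → score (S512, F1641). Machine vertices: (33.766,106.223) → (27.118,120.277) → (59.023,98.563) → (87.422,71.932) → (5.496,100.152) → (57.531,107.419). Open path.

**Shape 4** — `<path>` regular polygon, stroke `#ff0000` → score (S512, F1641). Machine vertices: (38.828,129.331) → (47.577,118.773) → (46.298,105.121) → (35.740,96.372) → (22.088,97.651) → (13.339,108.209) → (14.618,121.861) → (25.176,130.610) → (38.828,129.331). Closed: final G1 returns to the first vertex.

**Shape 5** — `<path>` open polyline, stroke `#ff0000` → score (S512, F1641). Machine vertices: (112.689,87.149) → (49.743,127.116) → (53.843,95.546) → (120.136,23.175) → (41.805,77.012). Open path.

**Shape 6** — `<polygon>` rectangle, stroke `#ff0000` → score (S512, F1641). Machine vertices: (32.242,97.850) → (84.401,97.850) → (84.401,39.006) → (32.242,39.006) → (32.242,97.850). Closed: final G1 returns to the first vertex.

G21
G90
G0 X35.469 Y65.887
M3 S512
G1 X92.832 Y65.887 F1641
G1 X92.832 Y51.607
G1 X35.469 Y51.607
G1 X35.469 Y65.887
M5
G0 X61.439 Y93.497
M3 S512
G1 X65.898 Y80.120 F1641
G1 X83.019 Y55.039
G1 X101.852 Y5.019
G1 X97.083 Y54.461
M5
G0 X33.766 Y106.223
M3 S512
G1 X27.118 Y120.277 F1641
G1 X59.023 Y98.563
G1 X87.422 Y71.932
G1 X5.496 Y100.152
G1 X57.531 Y107.419
M5
G0 X38.828 Y129.331
M3 S512
G1 X47.577 Y118.773 F1641
G1 X46.298 Y105.121
G1 X35.740 Y96.372
G1 X22.088 Y97.651
G1 X13.339 Y108.209
G1 X14.618 Y121.861
G1 X25.176 Y130.610
G1 X38.828 Y129.331
M5
G0 X112.689 Y87.149
M3 S512
G1 X49.743 Y127.116 F1641
G1 X53.843 Y95.546
G1 X120.136 Y23.175
G1 X41.805 Y77.012
M5
G0 X32.242 Y97.850
M3 S512
G1 X84.401 Y97.850 F1641
G1 X84.401 Y39.006
G1 X32.242 Y39.006
G1 X32.242 Y97.850
M5
G0 X0.000 Y0.000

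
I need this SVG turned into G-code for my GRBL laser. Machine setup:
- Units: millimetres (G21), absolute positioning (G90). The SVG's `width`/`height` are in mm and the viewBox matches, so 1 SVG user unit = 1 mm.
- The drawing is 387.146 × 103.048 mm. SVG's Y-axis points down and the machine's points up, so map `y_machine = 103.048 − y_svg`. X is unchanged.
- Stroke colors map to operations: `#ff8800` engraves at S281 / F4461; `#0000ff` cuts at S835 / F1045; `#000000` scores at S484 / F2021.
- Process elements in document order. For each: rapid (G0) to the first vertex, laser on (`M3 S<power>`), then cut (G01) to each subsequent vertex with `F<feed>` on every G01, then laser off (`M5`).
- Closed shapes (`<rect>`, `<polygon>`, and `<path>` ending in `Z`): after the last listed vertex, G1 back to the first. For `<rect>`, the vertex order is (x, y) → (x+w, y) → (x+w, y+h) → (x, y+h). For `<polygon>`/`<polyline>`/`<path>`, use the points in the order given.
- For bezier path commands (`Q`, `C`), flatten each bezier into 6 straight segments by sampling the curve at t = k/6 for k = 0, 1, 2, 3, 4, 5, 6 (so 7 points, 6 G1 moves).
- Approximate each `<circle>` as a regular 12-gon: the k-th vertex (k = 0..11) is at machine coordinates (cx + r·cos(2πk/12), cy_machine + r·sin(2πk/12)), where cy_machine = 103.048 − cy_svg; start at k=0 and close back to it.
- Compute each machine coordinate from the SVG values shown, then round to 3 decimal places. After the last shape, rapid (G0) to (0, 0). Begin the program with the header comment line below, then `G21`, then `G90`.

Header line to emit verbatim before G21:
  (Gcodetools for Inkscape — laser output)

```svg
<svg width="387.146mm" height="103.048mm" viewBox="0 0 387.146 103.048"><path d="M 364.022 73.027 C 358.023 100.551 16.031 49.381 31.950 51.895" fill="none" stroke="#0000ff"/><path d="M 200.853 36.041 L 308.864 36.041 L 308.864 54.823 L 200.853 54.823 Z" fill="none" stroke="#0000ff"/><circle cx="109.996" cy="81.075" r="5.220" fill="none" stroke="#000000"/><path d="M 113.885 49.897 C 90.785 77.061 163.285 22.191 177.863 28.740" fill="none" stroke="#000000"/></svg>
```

1 u = 1 mm; y_m = 103.048 − y.

[1] `<path>` cubic bezier, #0000ff→cut S835 F1045: (364.022,30.021) → (336.236,22.204) → (271.725,23.825) → (189.767,31.208) → (109.635,40.675) → (50.604,48.549) → (31.950,51.153)

[2] `<path>` rectangle, #0000ff→cut S835 F1045: (200.853,67.007) → (308.864,67.007) → (308.864,48.225) → (200.853,48.225) → (200.853,67.007) (closed)

[3] `<circle>` circle, #000000→score S484 F2021: (115.216,21.973) → (114.517,24.583) → (112.606,26.494) → (109.996,27.193) → (107.386,26.494) → (105.475,24.583) → (104.776,21.973) → (105.475,19.363) → (107.386,17.452) → (109.996,16.753) → (112.606,17.452) → (114.517,19.363) → (115.216,21.973) (closed)

[4] `<path>` cubic bezier, #000000→score S484 F2021: (113.885,53.151) → (109.591,45.741) → (116.966,48.019) → (131.745,55.999) → (149.664,65.697) → (166.458,73.128) → (177.863,74.308)

(Gcodetools for Inkscape — laser output)
G21
G90
G0 X364.022 Y30.021
M3 S835
G01 X336.236 Y22.204 F1045
G01 X271.725 Y23.825 F1045
G01 X189.767 Y31.208 F1045
G01 X109.635 Y40.675 F1045
G01 X50.604 Y48.549 F1045
G01 X31.950 Y51.153 F1045
M5
G0 X200.853 Y67.007
M3 S835
G01 X308.864 Y67.007 F1045
G01 X308.864 Y48.225 F1045
G01 X200.853 Y48.225 F1045
G01 X200.853 Y67.007 F1045
M5
G0 X115.216 Y21.973
M3 S484
G01 X114.517 Y24.583 F2021
G01 X112.606 Y26.494 F2021
G01 X109.996 Y27.193 F2021
G01 X107.386 Y26.494 F2021
G01 X105.475 Y24.583 F2021
G01 X104.776 Y21.973 F2021
G01 X105.475 Y19.363 F2021
G01 X107.386 Y17.452 F2021
G01 X109.996 Y16.753 F2021
G01 X112.606 Y17.452 F2021
G01 X114.517 Y19.363 F2021
G01 X115.216 Y21.973 F2021
M5
G0 X113.885 Y53.151
M3 S484
G01 X109.591 Y45.741 F2021
G01 X116.966 Y48.019 F2021
G01 X131.745 Y55.999 F2021
G01 X149.664 Y65.697 F2021
G01 X166.458 Y73.128 F2021
G01 X177.863 Y74.308 F2021
M5
G0 X0.000 Y0.000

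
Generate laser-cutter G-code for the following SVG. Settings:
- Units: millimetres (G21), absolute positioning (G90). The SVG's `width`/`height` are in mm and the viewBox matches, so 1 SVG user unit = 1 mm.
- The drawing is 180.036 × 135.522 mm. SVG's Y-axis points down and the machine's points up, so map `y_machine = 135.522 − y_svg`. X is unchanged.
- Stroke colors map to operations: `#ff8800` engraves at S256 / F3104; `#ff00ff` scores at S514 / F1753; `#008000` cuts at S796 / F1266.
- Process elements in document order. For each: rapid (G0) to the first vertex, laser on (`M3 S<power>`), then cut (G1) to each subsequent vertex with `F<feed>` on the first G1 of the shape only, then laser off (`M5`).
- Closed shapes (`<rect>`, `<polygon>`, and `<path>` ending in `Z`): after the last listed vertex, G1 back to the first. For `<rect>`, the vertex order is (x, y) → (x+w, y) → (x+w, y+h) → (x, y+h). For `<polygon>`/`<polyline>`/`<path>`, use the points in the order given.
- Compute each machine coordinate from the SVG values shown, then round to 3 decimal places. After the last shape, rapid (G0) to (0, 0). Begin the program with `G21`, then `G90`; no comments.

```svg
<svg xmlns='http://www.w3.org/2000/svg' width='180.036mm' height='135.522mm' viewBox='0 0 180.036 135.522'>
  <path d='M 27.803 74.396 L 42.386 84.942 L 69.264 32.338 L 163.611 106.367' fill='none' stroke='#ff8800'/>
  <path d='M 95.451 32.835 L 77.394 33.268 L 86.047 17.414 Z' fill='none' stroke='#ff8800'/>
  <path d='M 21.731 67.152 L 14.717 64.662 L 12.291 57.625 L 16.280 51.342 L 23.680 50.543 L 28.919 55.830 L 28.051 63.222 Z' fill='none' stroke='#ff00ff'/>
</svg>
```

viewBox `0 0 180.036 135.522` with mm width/height → 1 unit = 1 mm. Flip: y_m = 135.522 − y_svg.

**Shape 1** — `<path>` open polyline, stroke `#ff8800` → engrave (S256, F3104). Machine vertices: (27.803,61.126) → (42.386,50.580) → (69.264,103.184) → (163.611,29.155). Open path.

**Shape 2** — `<path>` regular polygon, stroke `#ff8800` → engrave (S256, F3104). Machine vertices: (95.451,102.687) → (77.394,102.254) → (86.047,118.108) → (95.451,102.687). Closed: final G1 returns to the first vertex.

**Shape 3** — `<path>` regular polygon, stroke `#ff00ff` → score (S514, F1753). Machine vertices: (21.731,68.370) → (14.717,70.860) → (12.291,77.897) → (16.280,84.180) → (23.680,84.979) → (28.919,79.692) → (28.051,72.300) → (21.731,68.370). Closed: final G1 returns to the first vertex.

G21
G90
G0 X27.803 Y61.126
M3 S256
G1 X42.386 Y50.580 F3104
G1 X69.264 Y103.184
G1 X163.611 Y29.155
M5
G0 X95.451 Y102.687
M3 S256
G1 X77.394 Y102.254 F3104
G1 X86.047 Y118.108
G1 X95.451 Y102.687
M5
G0 X21.731 Y68.370
M3 S514
G1 X14.717 Y70.860 F1753
G1 X12.291 Y77.897
G1 X16.280 Y84.180
G1 X23.680 Y84.979
G1 X28.919 Y79.692
G1 X28.051 Y72.300
G1 X21.731 Y68.370
M5
G0 X0.000 Y0.000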